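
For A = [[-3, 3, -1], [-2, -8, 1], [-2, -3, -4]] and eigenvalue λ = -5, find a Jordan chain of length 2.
We seek v_1 ∈ ker((A + 5I)^2) \ ker(A + 5I), then set v_{i+1} = (A + 5I) v_i.

One such chain is v_1 = [[-1, 3, 6]]^T, v_2 = [[1, -1, -1]]^T. Check: (A + 5I) v_2 = [[0, 0, 0]]^T = 0.

v_1 = [[-1, 3, 6]]^T, v_2 = [[1, -1, -1]]^T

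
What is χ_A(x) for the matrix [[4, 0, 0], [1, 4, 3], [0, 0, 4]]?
xI - A = [[x - 4, 0, 0], [-1, x - 4, -3], [0, 0, x - 4]].

Expanding det(xI - A) along the first row:
det(xI - A) = + (x - 4)·det([[x - 4, -3], [0, x - 4]]) - (0)·det([[-1, -3], [0, x - 4]]) + (0)·det([[-1, x - 4], [0, 0]]).

Evaluating gives χ_A(x) = x^3 - 12x^2 + 48x - 64 = (x - 4)^3.

χ_A(x) = (x - 4)^3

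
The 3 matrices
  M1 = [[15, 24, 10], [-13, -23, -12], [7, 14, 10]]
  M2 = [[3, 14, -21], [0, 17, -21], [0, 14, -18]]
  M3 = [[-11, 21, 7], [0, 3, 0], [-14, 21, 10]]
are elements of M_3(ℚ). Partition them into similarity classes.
Characteristic polynomials: χ_{M1} = (x - 3)^2(x + 4), χ_{M2} = (x - 3)^2(x + 4), χ_{M3} = (x - 3)^2(x + 4).

{M1}: invariant factors (x - 3)^2(x + 4).

{M2, M3}: invariant factors x - 3, (x - 3)(x + 4).

Matrices are similar if and only if their invariant-factor lists agree; the partition into similarity classes is {M1}, {M2, M3}.

2 classes: {M1}, {M2, M3}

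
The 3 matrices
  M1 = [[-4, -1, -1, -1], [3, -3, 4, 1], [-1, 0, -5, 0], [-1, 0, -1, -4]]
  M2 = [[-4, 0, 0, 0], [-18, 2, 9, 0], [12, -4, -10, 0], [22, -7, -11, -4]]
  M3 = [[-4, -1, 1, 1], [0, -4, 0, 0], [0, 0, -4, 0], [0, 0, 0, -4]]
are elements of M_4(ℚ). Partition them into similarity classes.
Characteristic polynomials: χ_{M1} = (x + 4)^4, χ_{M2} = (x + 4)^4, χ_{M3} = (x + 4)^4.

{M1, M2}: invariant factors x + 4, (x + 4)^3.

{M3}: invariant factors x + 4, x + 4, (x + 4)^2.

Matrices are similar if and only if their invariant-factor lists agree; the partition into similarity classes is {M1, M2}, {M3}.

2 classes: {M1, M2}, {M3}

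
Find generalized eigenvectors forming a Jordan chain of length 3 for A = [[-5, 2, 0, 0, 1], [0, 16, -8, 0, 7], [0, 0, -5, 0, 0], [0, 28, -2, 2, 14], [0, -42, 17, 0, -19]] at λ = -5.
v_1 = [[-2, 1, 1, 0, -2]]^T, v_2 = [[0, -1, 0, -2, 3]]^T, v_3 = [[1, 0, 0, 0, 0]]^T

We seek v_1 ∈ ker((A + 5I)^3) \ ker((A + 5I)^2), then set v_{i+1} = (A + 5I) v_i.

One such chain is v_1 = [[-2, 1, 1, 0, -2]]^T, v_2 = [[0, -1, 0, -2, 3]]^T, v_3 = [[1, 0, 0, 0, 0]]^T. Check: (A + 5I) v_3 = [[0, 0, 0, 0, 0]]^T = 0.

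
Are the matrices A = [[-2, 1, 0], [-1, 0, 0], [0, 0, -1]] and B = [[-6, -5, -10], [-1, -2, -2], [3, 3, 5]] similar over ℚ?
Two matrices over a field are similar if and only if they have the same invariant factors.

Both A and B have characteristic polynomial (x + 1)^3 and minimal polynomial (x + 1)^2. Computing further, both have invariant factors x + 1, (x + 1)^2. Hence A and B are similar.

Yes.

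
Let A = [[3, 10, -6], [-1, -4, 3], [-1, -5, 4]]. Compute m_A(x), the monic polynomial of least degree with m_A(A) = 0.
m_A(x) = (x - 1)^2

The characteristic polynomial factors as (x - 1)^3. The minimal polynomial is ∏(x - λ)^{k_λ} where k_λ is the size of the largest Jordan block at λ.

For λ = 1: rank(A - I) = 1, and the largest Jordan block has size 2 (the smallest k with rank((A - I)^k) = rank((A - I)^(k+1))).

So m_A(x) = (x - 1)^2.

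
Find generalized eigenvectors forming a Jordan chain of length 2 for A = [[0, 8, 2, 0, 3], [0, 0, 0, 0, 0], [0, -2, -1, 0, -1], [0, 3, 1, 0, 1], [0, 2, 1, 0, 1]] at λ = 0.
We seek v_1 ∈ ker(A^2) \ ker(A), then set v_{i+1} = A v_i.

One such chain is v_1 = [[0, 1, 2, -2, -4]]^T, v_2 = [[0, 0, 0, 1, 0]]^T. Check: A v_2 = [[0, 0, 0, 0, 0]]^T = 0.

v_1 = [[0, 1, 2, -2, -4]]^T, v_2 = [[0, 0, 0, 1, 0]]^T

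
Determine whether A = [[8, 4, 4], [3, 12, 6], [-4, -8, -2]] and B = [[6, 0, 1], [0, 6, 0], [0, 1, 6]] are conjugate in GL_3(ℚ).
Both have characteristic polynomial (x - 6)^3, but the minimal polynomial of A is (x - 6)^2 while the minimal polynomial of B is (x - 6)^3. The minimal polynomial is a similarity invariant, so A and B are not similar.

No.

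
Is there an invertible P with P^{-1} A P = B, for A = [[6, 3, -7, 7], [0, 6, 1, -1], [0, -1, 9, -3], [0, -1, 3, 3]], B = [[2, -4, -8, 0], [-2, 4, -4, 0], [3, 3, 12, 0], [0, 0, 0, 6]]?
Both have characteristic polynomial (x - 6)^4, but the minimal polynomial of A is (x - 6)^3 while the minimal polynomial of B is (x - 6)^2. The minimal polynomial is a similarity invariant, so A and B are not similar.

No.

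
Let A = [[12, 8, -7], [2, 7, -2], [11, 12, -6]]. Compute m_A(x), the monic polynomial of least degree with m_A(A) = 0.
The characteristic polynomial factors as (x - 5)^2(x - 3). The minimal polynomial is ∏(x - λ)^{k_λ} where k_λ is the size of the largest Jordan block at λ.

For λ = 3: rank(A - 3I) = 2, and the largest Jordan block has size 1 (the smallest k with rank((A - 3I)^k) = rank((A - 3I)^(k+1))).
For λ = 5: rank(A - 5I) = 2, and the largest Jordan block has size 2 (the smallest k with rank((A - 5I)^k) = rank((A - 5I)^(k+1))).

So m_A(x) = (x - 5)^2(x - 3).

m_A(x) = (x - 5)^2(x - 3)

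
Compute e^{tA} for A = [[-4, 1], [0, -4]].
A has Jordan form J = [[-4, 1], [0, -4]] with A = PJP^{-1}, so e^{tA} = P e^{tJ} P^{-1}.

For a Jordan block J_k(λ), e^{tJ_k(λ)} = e^{λt} · (I + tN + t^2 N^2/2! + ... + t^{k-1} N^{k-1}/(k-1)!) where N is the nilpotent superdiagonal part.

Assembling the blocks and conjugating back gives the entries of e^{tA} as shown above.

e^{tA} = [[e^{-4*t}, t*e^{-4*t}], [0, e^{-4*t}]]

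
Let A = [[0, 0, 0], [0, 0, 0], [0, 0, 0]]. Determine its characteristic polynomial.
χ_A(x) = x^3

xI - A = [[x, 0, 0], [0, x, 0], [0, 0, x]].

Expanding det(xI - A) along the first row:
det(xI - A) = + (x)·det([[x, 0], [0, x]]) - (0)·det([[0, 0], [0, x]]) + (0)·det([[0, x], [0, 0]]).

Evaluating gives χ_A(x) = x^3.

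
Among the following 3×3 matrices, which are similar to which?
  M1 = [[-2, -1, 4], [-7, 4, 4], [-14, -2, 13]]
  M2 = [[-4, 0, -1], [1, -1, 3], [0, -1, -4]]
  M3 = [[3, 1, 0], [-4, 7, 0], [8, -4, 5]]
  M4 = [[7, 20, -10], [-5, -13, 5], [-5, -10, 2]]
Characteristic polynomials: χ_{M1} = (x - 5)^3, χ_{M2} = (x + 3)^3, χ_{M3} = (x - 5)^3, χ_{M4} = (x - 2)(x + 3)^2.

{M1, M3}: invariant factors x - 5, (x - 5)^2.

{M2}: invariant factors (x + 3)^3.

{M4}: invariant factors x + 3, (x - 2)(x + 3).

Matrices are similar if and only if their invariant-factor lists agree; the partition into similarity classes is {M1, M3}, {M2}, {M4}.

3 classes: {M1, M3}, {M2}, {M4}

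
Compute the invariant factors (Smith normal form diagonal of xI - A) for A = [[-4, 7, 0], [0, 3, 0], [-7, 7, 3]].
x - 3, (x - 3)(x + 4)

The Jordan structure of A has elementary divisors (x + 4), (x - 3), (x - 3). Arranging the block sizes at each eigenvalue in decreasing order and taking row products gives the invariant factors.

Invariant factors (smallest first, each dividing the next): x - 3, (x - 3)(x + 4).

Check: the last factor (x - 3)(x + 4) is the minimal polynomial, and the product (x - 3)^2(x + 4) is the characteristic polynomial.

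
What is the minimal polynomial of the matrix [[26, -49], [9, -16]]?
m_A(x) = (x - 5)^2

The characteristic polynomial factors as (x - 5)^2. The minimal polynomial is ∏(x - λ)^{k_λ} where k_λ is the size of the largest Jordan block at λ.

For λ = 5: rank(A - 5I) = 1, and the largest Jordan block has size 2 (the smallest k with rank((A - 5I)^k) = rank((A - 5I)^(k+1))).

So m_A(x) = (x - 5)^2.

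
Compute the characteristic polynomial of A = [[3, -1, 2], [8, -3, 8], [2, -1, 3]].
χ_A(x) = (x - 1)^3

xI - A = [[x - 3, 1, -2], [-8, x + 3, -8], [-2, 1, x - 3]].

Expanding det(xI - A) along the first row:
det(xI - A) = + (x - 3)·det([[x + 3, -8], [1, x - 3]]) - (1)·det([[-8, -8], [-2, x - 3]]) + (-2)·det([[-8, x + 3], [-2, 1]]).

Evaluating gives χ_A(x) = x^3 - 3x^2 + 3x - 1 = (x - 1)^3.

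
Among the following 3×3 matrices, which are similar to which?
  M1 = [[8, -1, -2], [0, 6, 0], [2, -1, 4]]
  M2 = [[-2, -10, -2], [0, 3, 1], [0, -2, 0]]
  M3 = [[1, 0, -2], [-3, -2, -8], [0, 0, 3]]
3 classes: {M1}, {M2}, {M3}

Characteristic polynomials: χ_{M1} = (x - 6)^3, χ_{M2} = (x - 2)(x - 1)(x + 2), χ_{M3} = (x - 3)(x - 1)(x + 2).

{M1}: invariant factors x - 6, (x - 6)^2.

{M2}: invariant factors (x - 2)(x - 1)(x + 2).

{M3}: invariant factors (x - 3)(x - 1)(x + 2).

Matrices are similar if and only if their invariant-factor lists agree; the partition into similarity classes is {M1}, {M2}, {M3}.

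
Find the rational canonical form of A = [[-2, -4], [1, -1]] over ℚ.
The invariant factors of A (the non-unit diagonal entries of the Smith normal form of xI - A over ℚ[x]) are x^2 + 3x + 6, each dividing the next. The characteristic polynomial is their product, x^2 + 3x + 6.

The rational canonical form is the block-diagonal matrix of companion matrices C(f_i):
R = [[0, -6], [1, -3]].

Note the characteristic polynomial does not split into linear factors over ℚ, so A has no Jordan form over ℚ; the rational canonical form exists over any field.

R = [[0, -6], [1, -3]]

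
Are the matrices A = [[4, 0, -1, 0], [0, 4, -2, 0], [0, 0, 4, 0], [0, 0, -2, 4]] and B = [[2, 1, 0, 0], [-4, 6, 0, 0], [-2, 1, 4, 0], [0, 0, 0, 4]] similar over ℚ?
Yes.

Two matrices over a field are similar if and only if they have the same invariant factors.

Both A and B have characteristic polynomial (x - 4)^4 and minimal polynomial (x - 4)^2. Computing further, both have invariant factors x - 4, x - 4, (x - 4)^2. Hence A and B are similar.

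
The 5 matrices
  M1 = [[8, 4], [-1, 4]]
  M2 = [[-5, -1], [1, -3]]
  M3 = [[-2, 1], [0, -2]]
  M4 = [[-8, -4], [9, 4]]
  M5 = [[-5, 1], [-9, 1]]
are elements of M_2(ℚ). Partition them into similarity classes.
3 classes: {M1}, {M2}, {M3, M4, M5}

Characteristic polynomials: χ_{M1} = (x - 6)^2, χ_{M2} = (x + 4)^2, χ_{M3} = (x + 2)^2, χ_{M4} = (x + 2)^2, χ_{M5} = (x + 2)^2.

{M1}: invariant factors (x - 6)^2.

{M2}: invariant factors (x + 4)^2.

{M3, M4, M5}: invariant factors (x + 2)^2.

Matrices are similar if and only if their invariant-factor lists agree; the partition into similarity classes is {M1}, {M2}, {M3, M4, M5}.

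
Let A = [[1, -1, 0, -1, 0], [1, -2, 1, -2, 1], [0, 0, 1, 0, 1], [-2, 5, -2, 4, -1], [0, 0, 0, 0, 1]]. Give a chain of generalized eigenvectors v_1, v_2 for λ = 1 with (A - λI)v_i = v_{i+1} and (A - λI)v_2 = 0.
We seek v_1 ∈ ker((A - I)^2) \ ker(A - I), then set v_{i+1} = (A - I) v_i.

One such chain is v_1 = [[0, 0, 0, 0, 1]]^T, v_2 = [[0, 1, 1, -1, 0]]^T. Check: (A - I) v_2 = [[0, 0, 0, 0, 0]]^T = 0.

v_1 = [[0, 0, 0, 0, 1]]^T, v_2 = [[0, 1, 1, -1, 0]]^T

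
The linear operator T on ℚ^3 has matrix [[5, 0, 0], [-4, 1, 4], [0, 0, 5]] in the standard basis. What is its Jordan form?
The characteristic polynomial is det(xI - A) = (x - 5)^2(x - 1), so the eigenvalues are 1 (algebraic multiplicity 1), 5 (algebraic multiplicity 2).

For λ = 1: algebraic multiplicity 1 gives one 1×1 block.

For λ = 5: rank(A - 5I) = 1. The eigenspace has dimension 3 - 1 = 2, so there are 2 Jordan blocks; the rank sequence gives block sizes [1, 1].

Assembling the blocks gives the Jordan form J above.

J = [[1, 0, 0], [0, 5, 0], [0, 0, 5]]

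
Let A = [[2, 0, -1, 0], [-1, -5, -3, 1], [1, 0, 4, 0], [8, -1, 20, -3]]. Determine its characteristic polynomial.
xI - A = [[x - 2, 0, 1, 0], [1, x + 5, 3, -1], [-1, 0, x - 4, 0], [-8, 1, -20, x + 3]].

Expanding det(xI - A) along the first row:
det(xI - A) = + (x - 2)·det([[x + 5, 3, -1], [0, x - 4, 0], [1, -20, x + 3]]) - (0)·det([[1, 3, -1], [-1, x - 4, 0], [-8, -20, x + 3]]) + (1)·det([[1, x + 5, -1], [-1, 0, 0], [-8, 1, x + 3]]) - (0)·det([[1, x + 5, 3], [-1, 0, x - 4], [-8, 1, -20]]).

Evaluating gives χ_A(x) = x^4 + 2x^3 - 23x^2 - 24x + 144 = (x - 3)^2(x + 4)^2.

χ_A(x) = (x - 3)^2(x + 4)^2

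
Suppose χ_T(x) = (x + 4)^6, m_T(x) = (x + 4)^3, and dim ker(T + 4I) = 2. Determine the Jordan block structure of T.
Jordan blocks: (-4, 3), (-4, 3)

λ = -4: algebraic multiplicity 6 (exponent in χ_T), largest block size 3 (exponent in m_T), 2 blocks (geometric multiplicity). These force block sizes [3, 3].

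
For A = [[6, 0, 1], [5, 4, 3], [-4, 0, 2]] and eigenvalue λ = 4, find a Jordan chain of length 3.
v_1 = [[2, 2, -3]]^T, v_2 = [[1, 1, -2]]^T, v_3 = [[0, -1, 0]]^T

We seek v_1 ∈ ker((A - 4I)^3) \ ker((A - 4I)^2), then set v_{i+1} = (A - 4I) v_i.

One such chain is v_1 = [[2, 2, -3]]^T, v_2 = [[1, 1, -2]]^T, v_3 = [[0, -1, 0]]^T. Check: (A - 4I) v_3 = [[0, 0, 0]]^T = 0.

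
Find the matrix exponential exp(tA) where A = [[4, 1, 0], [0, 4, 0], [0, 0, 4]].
e^{tA} = [[e^{4*t}, t*e^{4*t}, 0], [0, e^{4*t}, 0], [0, 0, e^{4*t}]]

A has Jordan form J = [[4, 1, 0], [0, 4, 0], [0, 0, 4]] with A = PJP^{-1}, so e^{tA} = P e^{tJ} P^{-1}.

For a Jordan block J_k(λ), e^{tJ_k(λ)} = e^{λt} · (I + tN + t^2 N^2/2! + ... + t^{k-1} N^{k-1}/(k-1)!) where N is the nilpotent superdiagonal part.

Assembling the blocks and conjugating back gives the entries of e^{tA} as shown above.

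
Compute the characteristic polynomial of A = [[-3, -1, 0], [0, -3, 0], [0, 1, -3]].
χ_A(x) = (x + 3)^3

xI - A = [[x + 3, 1, 0], [0, x + 3, 0], [0, -1, x + 3]].

Expanding det(xI - A) along the first row:
det(xI - A) = + (x + 3)·det([[x + 3, 0], [-1, x + 3]]) - (1)·det([[0, 0], [0, x + 3]]) + (0)·det([[0, x + 3], [0, -1]]).

Evaluating gives χ_A(x) = x^3 + 9x^2 + 27x + 27 = (x + 3)^3.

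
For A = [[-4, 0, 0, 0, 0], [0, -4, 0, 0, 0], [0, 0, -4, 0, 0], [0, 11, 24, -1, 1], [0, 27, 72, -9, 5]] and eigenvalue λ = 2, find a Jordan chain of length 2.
We seek v_1 ∈ ker((A - 2I)^2) \ ker(A - 2I), then set v_{i+1} = (A - 2I) v_i.

One such chain is v_1 = [[0, 0, 0, 0, 1]]^T, v_2 = [[0, 0, 0, 1, 3]]^T. Check: (A - 2I) v_2 = [[0, 0, 0, 0, 0]]^T = 0.

v_1 = [[0, 0, 0, 0, 1]]^T, v_2 = [[0, 0, 0, 1, 3]]^T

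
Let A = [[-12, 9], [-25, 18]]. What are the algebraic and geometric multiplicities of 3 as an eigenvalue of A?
The characteristic polynomial is (x - 3)^2, so the factor x - 3 appears with exponent 2: the algebraic multiplicity is 2.

rank(A - 3I) = 1, so the eigenspace has dimension 2 - 1 = 1: the geometric multiplicity is 1.

Since 1 < 2, A is not diagonalizable.

algebraic multiplicity 2, geometric multiplicity 1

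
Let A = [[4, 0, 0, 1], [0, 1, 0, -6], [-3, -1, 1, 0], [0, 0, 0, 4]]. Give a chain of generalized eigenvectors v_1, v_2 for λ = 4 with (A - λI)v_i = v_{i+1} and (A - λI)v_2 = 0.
We seek v_1 ∈ ker((A - 4I)^2) \ ker(A - 4I), then set v_{i+1} = (A - 4I) v_i.

One such chain is v_1 = [[1, -2, 0, 1]]^T, v_2 = [[1, 0, -1, 0]]^T. Check: (A - 4I) v_2 = [[0, 0, 0, 0]]^T = 0.

v_1 = [[1, -2, 0, 1]]^T, v_2 = [[1, 0, -1, 0]]^T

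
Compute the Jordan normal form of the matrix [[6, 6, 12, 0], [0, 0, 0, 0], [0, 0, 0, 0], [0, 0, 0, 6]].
The characteristic polynomial is det(xI - A) = x^2(x - 6)^2, so the eigenvalues are 0 (algebraic multiplicity 2), 6 (algebraic multiplicity 2).

For λ = 0: rank(A) = 2. The eigenspace has dimension 4 - 2 = 2, so there are 2 Jordan blocks; the rank sequence gives block sizes [1, 1].

For λ = 6: rank(A - 6I) = 2. The eigenspace has dimension 4 - 2 = 2, so there are 2 Jordan blocks; the rank sequence gives block sizes [1, 1].

Assembling the blocks gives the Jordan form J above.

J = [[0, 0, 0, 0], [0, 0, 0, 0], [0, 0, 6, 0], [0, 0, 0, 6]]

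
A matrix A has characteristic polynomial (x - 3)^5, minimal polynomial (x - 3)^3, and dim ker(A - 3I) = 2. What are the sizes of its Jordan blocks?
Jordan blocks: (3, 3), (3, 2)

λ = 3: algebraic multiplicity 5 (exponent in χ_A), largest block size 3 (exponent in m_A), 2 blocks (geometric multiplicity). These force block sizes [3, 2].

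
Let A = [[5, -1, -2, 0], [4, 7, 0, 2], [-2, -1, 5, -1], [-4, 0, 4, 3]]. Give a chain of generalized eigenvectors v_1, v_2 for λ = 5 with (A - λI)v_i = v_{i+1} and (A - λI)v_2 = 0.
We seek v_1 ∈ ker((A - 5I)^2) \ ker(A - 5I), then set v_{i+1} = (A - 5I) v_i.

One such chain is v_1 = [[0, 1, 0, 0]]^T, v_2 = [[-1, 2, -1, 0]]^T. Check: (A - 5I) v_2 = [[0, 0, 0, 0]]^T = 0.

v_1 = [[0, 1, 0, 0]]^T, v_2 = [[-1, 2, -1, 0]]^T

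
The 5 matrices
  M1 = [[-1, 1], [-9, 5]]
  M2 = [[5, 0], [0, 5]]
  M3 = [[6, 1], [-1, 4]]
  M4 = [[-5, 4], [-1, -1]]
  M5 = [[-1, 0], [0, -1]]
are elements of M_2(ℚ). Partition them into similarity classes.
Characteristic polynomials: χ_{M1} = (x - 2)^2, χ_{M2} = (x - 5)^2, χ_{M3} = (x - 5)^2, χ_{M4} = (x + 3)^2, χ_{M5} = (x + 1)^2.

{M1}: invariant factors (x - 2)^2.

{M2}: invariant factors x - 5, x - 5.

{M3}: invariant factors (x - 5)^2.

{M4}: invariant factors (x + 3)^2.

{M5}: invariant factors x + 1, x + 1.

Matrices are similar if and only if their invariant-factor lists agree; the partition into similarity classes is {M1}, {M2}, {M3}, {M4}, {M5}.

5 classes: {M1}, {M2}, {M3}, {M4}, {M5}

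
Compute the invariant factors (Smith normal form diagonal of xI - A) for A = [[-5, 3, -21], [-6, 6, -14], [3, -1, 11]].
The Jordan structure of A has elementary divisors (x - 4)^2, (x - 4). Arranging the block sizes at each eigenvalue in decreasing order and taking row products gives the invariant factors.

Invariant factors (smallest first, each dividing the next): x - 4, (x - 4)^2.

Check: the last factor (x - 4)^2 is the minimal polynomial, and the product (x - 4)^3 is the characteristic polynomial.

x - 4, (x - 4)^2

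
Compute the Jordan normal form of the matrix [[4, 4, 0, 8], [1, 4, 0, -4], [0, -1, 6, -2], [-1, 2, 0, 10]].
J = [[6, 1, 0, 0], [0, 6, 1, 0], [0, 0, 6, 0], [0, 0, 0, 6]]

The characteristic polynomial is det(xI - A) = (x - 6)^4, so the eigenvalues are 6 (algebraic multiplicity 4).

For λ = 6: rank(A - 6I) = 2, rank((A - 6I)^2) = 1, rank((A - 6I)^3) = 0. The eigenspace has dimension 4 - 2 = 2, so there are 2 Jordan blocks; the rank sequence gives block sizes [3, 1].

Assembling the blocks gives the Jordan form J above.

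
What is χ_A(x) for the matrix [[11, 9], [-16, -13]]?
χ_A(x) = (x + 1)^2

xI - A = [[x - 11, -9], [16, x + 13]].

Expanding det(xI - A) along the first row:
det(xI - A) = + (x - 11)·det([[x + 13]]) - (-9)·det([[16]]).

Evaluating gives χ_A(x) = x^2 + 2x + 1 = (x + 1)^2.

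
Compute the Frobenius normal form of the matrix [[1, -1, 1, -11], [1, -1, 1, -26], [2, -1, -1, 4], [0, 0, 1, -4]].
R = [[0, 0, 0, 15], [1, 0, 0, 8], [0, 1, 0, 1], [0, 0, 1, -5]]

The invariant factors of A (the non-unit diagonal entries of the Smith normal form of xI - A over ℚ[x]) are (x + 5)(x^3 - x - 3), each dividing the next. The characteristic polynomial is their product, (x + 5)(x^3 - x - 3).

The rational canonical form is the block-diagonal matrix of companion matrices C(f_i):
R = [[0, 0, 0, 15], [1, 0, 0, 8], [0, 1, 0, 1], [0, 0, 1, -5]].

Note the characteristic polynomial does not split into linear factors over ℚ, so A has no Jordan form over ℚ; the rational canonical form exists over any field.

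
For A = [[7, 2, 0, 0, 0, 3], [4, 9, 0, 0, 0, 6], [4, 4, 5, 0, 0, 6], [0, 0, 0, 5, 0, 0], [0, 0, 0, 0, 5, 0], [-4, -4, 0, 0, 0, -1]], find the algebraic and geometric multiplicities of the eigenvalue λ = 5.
The characteristic polynomial is (x - 5)^6, so the factor x - 5 appears with exponent 6: the algebraic multiplicity is 6.

rank(A - 5I) = 1, so the eigenspace has dimension 6 - 1 = 5: the geometric multiplicity is 5.

Since 5 < 6, A is not diagonalizable.

algebraic multiplicity 6, geometric multiplicity 5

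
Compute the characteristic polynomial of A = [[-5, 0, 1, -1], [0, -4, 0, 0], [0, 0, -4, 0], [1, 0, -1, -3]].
xI - A = [[x + 5, 0, -1, 1], [0, x + 4, 0, 0], [0, 0, x + 4, 0], [-1, 0, 1, x + 3]].

Expanding det(xI - A) along the first row:
det(xI - A) = + (x + 5)·det([[x + 4, 0, 0], [0, x + 4, 0], [0, 1, x + 3]]) - (0)·det([[0, 0, 0], [0, x + 4, 0], [-1, 1, x + 3]]) + (-1)·det([[0, x + 4, 0], [0, 0, 0], [-1, 0, x + 3]]) - (1)·det([[0, x + 4, 0], [0, 0, x + 4], [-1, 0, 1]]).

Evaluating gives χ_A(x) = x^4 + 16x^3 + 96x^2 + 256x + 256 = (x + 4)^4.

χ_A(x) = (x + 4)^4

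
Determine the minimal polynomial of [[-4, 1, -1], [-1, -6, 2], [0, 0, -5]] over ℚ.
The characteristic polynomial factors as (x + 5)^3. The minimal polynomial is ∏(x - λ)^{k_λ} where k_λ is the size of the largest Jordan block at λ.

For λ = -5: rank(A + 5I) = 2, and the largest Jordan block has size 3 (the smallest k with rank((A + 5I)^k) = rank((A + 5I)^(k+1))).

So m_A(x) = (x + 5)^3.

m_A(x) = (x + 5)^3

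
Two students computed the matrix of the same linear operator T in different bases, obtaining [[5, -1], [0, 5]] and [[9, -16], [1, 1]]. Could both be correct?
Two matrices over a field are similar if and only if they have the same invariant factors.

Both A and B have characteristic polynomial (x - 5)^2 and minimal polynomial (x - 5)^2. Computing further, both have invariant factors (x - 5)^2. Hence A and B are similar.

Yes.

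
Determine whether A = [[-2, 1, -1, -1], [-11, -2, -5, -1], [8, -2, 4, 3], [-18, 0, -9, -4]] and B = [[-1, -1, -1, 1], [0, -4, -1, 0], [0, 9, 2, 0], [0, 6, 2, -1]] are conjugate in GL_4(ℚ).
Yes.

Two matrices over a field are similar if and only if they have the same invariant factors.

Both A and B have characteristic polynomial (x + 1)^4 and minimal polynomial (x + 1)^2. Computing further, both have invariant factors (x + 1)^2, (x + 1)^2. Hence A and B are similar.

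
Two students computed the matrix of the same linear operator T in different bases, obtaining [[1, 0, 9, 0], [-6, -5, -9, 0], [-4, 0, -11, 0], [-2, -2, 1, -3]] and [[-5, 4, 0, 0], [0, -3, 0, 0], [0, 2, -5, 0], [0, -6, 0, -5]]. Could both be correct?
Both have characteristic polynomial (x + 3)(x + 5)^3, but the minimal polynomial of A is (x + 3)(x + 5)^2 while the minimal polynomial of B is (x + 3)(x + 5). The minimal polynomial is a similarity invariant, so A and B are not similar.

No.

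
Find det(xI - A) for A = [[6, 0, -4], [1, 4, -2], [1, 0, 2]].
χ_A(x) = (x - 4)^3

xI - A = [[x - 6, 0, 4], [-1, x - 4, 2], [-1, 0, x - 2]].

Expanding det(xI - A) along the first row:
det(xI - A) = + (x - 6)·det([[x - 4, 2], [0, x - 2]]) - (0)·det([[-1, 2], [-1, x - 2]]) + (4)·det([[-1, x - 4], [-1, 0]]).

Evaluating gives χ_A(x) = x^3 - 12x^2 + 48x - 64 = (x - 4)^3.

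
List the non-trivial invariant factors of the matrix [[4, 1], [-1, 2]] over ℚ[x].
(x - 3)^2

The Jordan structure of A has elementary divisors (x - 3)^2. Arranging the block sizes at each eigenvalue in decreasing order and taking row products gives the invariant factors.

Invariant factors (smallest first, each dividing the next): (x - 3)^2.

Check: the last factor (x - 3)^2 is the minimal polynomial, and the product (x - 3)^2 is the characteristic polynomial.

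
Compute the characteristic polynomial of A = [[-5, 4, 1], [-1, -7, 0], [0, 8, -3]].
χ_A(x) = (x + 5)^3

xI - A = [[x + 5, -4, -1], [1, x + 7, 0], [0, -8, x + 3]].

Expanding det(xI - A) along the first row:
det(xI - A) = + (x + 5)·det([[x + 7, 0], [-8, x + 3]]) - (-4)·det([[1, 0], [0, x + 3]]) + (-1)·det([[1, x + 7], [0, -8]]).

Evaluating gives χ_A(x) = x^3 + 15x^2 + 75x + 125 = (x + 5)^3.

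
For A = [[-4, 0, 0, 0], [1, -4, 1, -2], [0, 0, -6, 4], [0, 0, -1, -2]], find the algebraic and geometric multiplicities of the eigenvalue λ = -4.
algebraic multiplicity 4, geometric multiplicity 2

The characteristic polynomial is (x + 4)^4, so the factor x + 4 appears with exponent 4: the algebraic multiplicity is 4.

rank(A + 4I) = 2, so the eigenspace has dimension 4 - 2 = 2: the geometric multiplicity is 2.

Since 2 < 4, A is not diagonalizable.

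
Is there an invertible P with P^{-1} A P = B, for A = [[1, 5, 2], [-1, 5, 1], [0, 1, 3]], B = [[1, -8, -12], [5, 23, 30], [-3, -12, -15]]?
Both have characteristic polynomial (x - 3)^3, but the minimal polynomial of A is (x - 3)^3 while the minimal polynomial of B is (x - 3)^2. The minimal polynomial is a similarity invariant, so A and B are not similar.

No.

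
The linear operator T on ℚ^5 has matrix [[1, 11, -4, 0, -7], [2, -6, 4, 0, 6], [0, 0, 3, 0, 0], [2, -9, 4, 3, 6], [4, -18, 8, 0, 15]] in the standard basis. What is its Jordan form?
J = [[3, 1, 0, 0, 0], [0, 3, 0, 0, 0], [0, 0, 3, 0, 0], [0, 0, 0, 3, 0], [0, 0, 0, 0, 4]]

The characteristic polynomial is det(xI - A) = (x - 4)(x - 3)^4, so the eigenvalues are 3 (algebraic multiplicity 4), 4 (algebraic multiplicity 1).

For λ = 3: rank(A - 3I) = 2, rank((A - 3I)^2) = 1. The eigenspace has dimension 5 - 2 = 3, so there are 3 Jordan blocks; the rank sequence gives block sizes [2, 1, 1].

For λ = 4: algebraic multiplicity 1 gives one 1×1 block.

Assembling the blocks gives the Jordan form J above.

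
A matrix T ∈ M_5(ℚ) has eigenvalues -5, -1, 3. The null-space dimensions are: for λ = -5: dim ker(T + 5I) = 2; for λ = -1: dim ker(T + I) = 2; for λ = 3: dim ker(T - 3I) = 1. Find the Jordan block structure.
λ = -5: successive nullity increments [2] count blocks of size ≥ k; block sizes are [1, 1].
λ = -1: successive nullity increments [2] count blocks of size ≥ k; block sizes are [1, 1].
λ = 3: successive nullity increments [1] count blocks of size ≥ k; block sizes are [1].

Jordan blocks: (-5, 1), (-5, 1), (-1, 1), (-1, 1), (3, 1)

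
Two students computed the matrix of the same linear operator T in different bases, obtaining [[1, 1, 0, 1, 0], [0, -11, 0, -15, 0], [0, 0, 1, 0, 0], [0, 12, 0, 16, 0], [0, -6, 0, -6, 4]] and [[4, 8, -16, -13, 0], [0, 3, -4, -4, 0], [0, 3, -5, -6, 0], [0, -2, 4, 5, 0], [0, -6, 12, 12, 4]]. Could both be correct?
Two matrices over a field are similar if and only if they have the same invariant factors.

Both A and B have characteristic polynomial (x - 4)^2(x - 1)^3 and minimal polynomial (x - 4)(x - 1)^2. Computing further, both have invariant factors (x - 4)(x - 1), (x - 4)(x - 1)^2. Hence A and B are similar.

Yes.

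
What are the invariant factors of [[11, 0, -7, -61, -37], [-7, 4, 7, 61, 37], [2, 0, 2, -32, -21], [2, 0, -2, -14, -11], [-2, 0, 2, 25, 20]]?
x - 4, (x - 5)^3(x - 4)

The Jordan structure of A has elementary divisors (x - 4), (x - 4), (x - 5)^3. Arranging the block sizes at each eigenvalue in decreasing order and taking row products gives the invariant factors.

Invariant factors (smallest first, each dividing the next): x - 4, (x - 5)^3(x - 4).

Check: the last factor (x - 5)^3(x - 4) is the minimal polynomial, and the product (x - 5)^3(x - 4)^2 is the characteristic polynomial.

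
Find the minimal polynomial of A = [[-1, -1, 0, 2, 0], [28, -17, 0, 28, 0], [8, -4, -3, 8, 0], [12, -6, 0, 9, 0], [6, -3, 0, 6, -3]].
m_A(x) = (x + 3)^2

The characteristic polynomial factors as (x + 3)^5. The minimal polynomial is ∏(x - λ)^{k_λ} where k_λ is the size of the largest Jordan block at λ.

For λ = -3: rank(A + 3I) = 1, and the largest Jordan block has size 2 (the smallest k with rank((A + 3I)^k) = rank((A + 3I)^(k+1))).

So m_A(x) = (x + 3)^2.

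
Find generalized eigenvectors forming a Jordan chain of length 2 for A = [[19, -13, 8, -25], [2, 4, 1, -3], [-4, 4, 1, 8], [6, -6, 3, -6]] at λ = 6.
v_1 = [[2, 0, 0, 1]]^T, v_2 = [[1, 1, 0, 0]]^T

We seek v_1 ∈ ker((A - 6I)^2) \ ker(A - 6I), then set v_{i+1} = (A - 6I) v_i.

One such chain is v_1 = [[2, 0, 0, 1]]^T, v_2 = [[1, 1, 0, 0]]^T. Check: (A - 6I) v_2 = [[0, 0, 0, 0]]^T = 0.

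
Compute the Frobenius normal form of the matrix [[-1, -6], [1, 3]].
R = [[0, -3], [1, 2]]

The invariant factors of A (the non-unit diagonal entries of the Smith normal form of xI - A over ℚ[x]) are x^2 - 2x + 3, each dividing the next. The characteristic polynomial is their product, x^2 - 2x + 3.

The rational canonical form is the block-diagonal matrix of companion matrices C(f_i):
R = [[0, -3], [1, 2]].

Note the characteristic polynomial does not split into linear factors over ℚ, so A has no Jordan form over ℚ; the rational canonical form exists over any field.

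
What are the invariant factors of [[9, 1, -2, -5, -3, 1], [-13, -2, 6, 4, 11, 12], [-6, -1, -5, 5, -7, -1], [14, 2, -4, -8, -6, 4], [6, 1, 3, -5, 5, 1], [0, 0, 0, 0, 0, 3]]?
x - 3, (x - 3)(x - 2)(x + 2)^3

The Jordan structure of A has elementary divisors (x + 2)^3, (x - 2), (x - 3), (x - 3). Arranging the block sizes at each eigenvalue in decreasing order and taking row products gives the invariant factors.

Invariant factors (smallest first, each dividing the next): x - 3, (x - 3)(x - 2)(x + 2)^3.

Check: the last factor (x - 3)(x - 2)(x + 2)^3 is the minimal polynomial, and the product (x - 3)^2(x - 2)(x + 2)^3 is the characteristic polynomial.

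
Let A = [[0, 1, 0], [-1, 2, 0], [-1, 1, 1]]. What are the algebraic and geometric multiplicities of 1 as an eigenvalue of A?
The characteristic polynomial is (x - 1)^3, so the factor x - 1 appears with exponent 3: the algebraic multiplicity is 3.

rank(A - I) = 1, so the eigenspace has dimension 3 - 1 = 2: the geometric multiplicity is 2.

Since 2 < 3, A is not diagonalizable.

algebraic multiplicity 3, geometric multiplicity 2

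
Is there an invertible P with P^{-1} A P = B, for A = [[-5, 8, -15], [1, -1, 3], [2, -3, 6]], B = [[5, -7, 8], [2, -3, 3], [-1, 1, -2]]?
Two matrices over a field are similar if and only if they have the same invariant factors.

Both A and B have characteristic polynomial x^3 and minimal polynomial x^3. Computing further, both have invariant factors x^3. Hence A and B are similar.

Yes.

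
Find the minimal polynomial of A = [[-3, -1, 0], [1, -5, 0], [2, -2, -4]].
The characteristic polynomial factors as (x + 4)^3. The minimal polynomial is ∏(x - λ)^{k_λ} where k_λ is the size of the largest Jordan block at λ.

For λ = -4: rank(A + 4I) = 1, and the largest Jordan block has size 2 (the smallest k with rank((A + 4I)^k) = rank((A + 4I)^(k+1))).

So m_A(x) = (x + 4)^2.

m_A(x) = (x + 4)^2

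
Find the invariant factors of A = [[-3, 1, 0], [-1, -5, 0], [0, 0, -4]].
x + 4, (x + 4)^2

The Jordan structure of A has elementary divisors (x + 4)^2, (x + 4). Arranging the block sizes at each eigenvalue in decreasing order and taking row products gives the invariant factors.

Invariant factors (smallest first, each dividing the next): x + 4, (x + 4)^2.

Check: the last factor (x + 4)^2 is the minimal polynomial, and the product (x + 4)^3 is the characteristic polynomial.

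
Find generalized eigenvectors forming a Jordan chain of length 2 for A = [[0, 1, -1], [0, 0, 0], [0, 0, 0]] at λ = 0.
v_1 = [[5, 1, 0]]^T, v_2 = [[1, 0, 0]]^T

We seek v_1 ∈ ker(A^2) \ ker(A), then set v_{i+1} = A v_i.

One such chain is v_1 = [[5, 1, 0]]^T, v_2 = [[1, 0, 0]]^T. Check: A v_2 = [[0, 0, 0]]^T = 0.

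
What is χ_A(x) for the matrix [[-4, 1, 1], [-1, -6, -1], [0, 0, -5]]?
xI - A = [[x + 4, -1, -1], [1, x + 6, 1], [0, 0, x + 5]].

Expanding det(xI - A) along the first row:
det(xI - A) = + (x + 4)·det([[x + 6, 1], [0, x + 5]]) - (-1)·det([[1, 1], [0, x + 5]]) + (-1)·det([[1, x + 6], [0, 0]]).

Evaluating gives χ_A(x) = x^3 + 15x^2 + 75x + 125 = (x + 5)^3.

χ_A(x) = (x + 5)^3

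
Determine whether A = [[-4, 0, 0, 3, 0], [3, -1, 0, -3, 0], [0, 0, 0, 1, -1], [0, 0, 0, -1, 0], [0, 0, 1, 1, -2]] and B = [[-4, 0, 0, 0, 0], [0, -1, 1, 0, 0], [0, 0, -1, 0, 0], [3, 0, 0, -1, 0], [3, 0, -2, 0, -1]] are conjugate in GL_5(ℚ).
Two matrices over a field are similar if and only if they have the same invariant factors.

Both A and B have characteristic polynomial (x + 1)^4(x + 4) and minimal polynomial (x + 1)^2(x + 4). Computing further, both have invariant factors x + 1, x + 1, (x + 1)^2(x + 4). Hence A and B are similar.

Yes.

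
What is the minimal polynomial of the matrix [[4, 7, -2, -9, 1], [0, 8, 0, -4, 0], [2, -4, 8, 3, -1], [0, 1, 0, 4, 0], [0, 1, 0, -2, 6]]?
m_A(x) = (x - 6)^2

The characteristic polynomial factors as (x - 6)^5. The minimal polynomial is ∏(x - λ)^{k_λ} where k_λ is the size of the largest Jordan block at λ.

For λ = 6: rank(A - 6I) = 2, and the largest Jordan block has size 2 (the smallest k with rank((A - 6I)^k) = rank((A - 6I)^(k+1))).

So m_A(x) = (x - 6)^2.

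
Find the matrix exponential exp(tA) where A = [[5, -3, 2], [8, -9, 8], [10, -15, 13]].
A has Jordan form J = [[3, 1, 0], [0, 3, 0], [0, 0, 3]] with A = PJP^{-1}, so e^{tA} = P e^{tJ} P^{-1}.

For a Jordan block J_k(λ), e^{tJ_k(λ)} = e^{λt} · (I + tN + t^2 N^2/2! + ... + t^{k-1} N^{k-1}/(k-1)!) where N is the nilpotent superdiagonal part.

Assembling the blocks and conjugating back gives the entries of e^{tA} as shown above.

e^{tA} = [[(2*t + 1)*e^{3*t}, -3*t*e^{3*t}, 2*t*e^{3*t}], [8*t*e^{3*t}, (1 - 12*t)*e^{3*t}, 8*t*e^{3*t}], [10*t*e^{3*t}, -15*t*e^{3*t}, (10*t + 1)*e^{3*t}]]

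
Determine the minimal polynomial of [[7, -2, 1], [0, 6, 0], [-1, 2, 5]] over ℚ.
The characteristic polynomial factors as (x - 6)^3. The minimal polynomial is ∏(x - λ)^{k_λ} where k_λ is the size of the largest Jordan block at λ.

For λ = 6: rank(A - 6I) = 1, and the largest Jordan block has size 2 (the smallest k with rank((A - 6I)^k) = rank((A - 6I)^(k+1))).

So m_A(x) = (x - 6)^2.

m_A(x) = (x - 6)^2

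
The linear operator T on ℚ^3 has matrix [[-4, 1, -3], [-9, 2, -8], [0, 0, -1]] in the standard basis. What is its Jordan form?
The characteristic polynomial is det(xI - A) = (x + 1)^3, so the eigenvalues are -1 (algebraic multiplicity 3).

For λ = -1: rank(A + I) = 2, rank((A + I)^2) = 1, rank((A + I)^3) = 0. The eigenspace has dimension 3 - 2 = 1, so there is 1 Jordan block; the rank sequence gives block sizes [3].

Assembling the blocks gives the Jordan form J above.

J = [[-1, 1, 0], [0, -1, 1], [0, 0, -1]]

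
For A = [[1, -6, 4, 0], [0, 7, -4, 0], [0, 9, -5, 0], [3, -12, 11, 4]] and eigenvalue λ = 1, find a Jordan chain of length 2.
v_1 = [[0, 1, 1, 0]]^T, v_2 = [[-2, 2, 3, -1]]^T

We seek v_1 ∈ ker((A - I)^2) \ ker(A - I), then set v_{i+1} = (A - I) v_i.

One such chain is v_1 = [[0, 1, 1, 0]]^T, v_2 = [[-2, 2, 3, -1]]^T. Check: (A - I) v_2 = [[0, 0, 0, 0]]^T = 0.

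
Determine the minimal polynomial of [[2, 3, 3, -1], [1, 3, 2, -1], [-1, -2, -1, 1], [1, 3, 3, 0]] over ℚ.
The characteristic polynomial factors as (x - 1)^4. The minimal polynomial is ∏(x - λ)^{k_λ} where k_λ is the size of the largest Jordan block at λ.

For λ = 1: rank(A - I) = 2, and the largest Jordan block has size 2 (the smallest k with rank((A - I)^k) = rank((A - I)^(k+1))).

So m_A(x) = (x - 1)^2.

m_A(x) = (x - 1)^2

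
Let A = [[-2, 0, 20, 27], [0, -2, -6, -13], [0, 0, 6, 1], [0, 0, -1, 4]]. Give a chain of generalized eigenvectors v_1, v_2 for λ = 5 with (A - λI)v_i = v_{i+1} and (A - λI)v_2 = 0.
v_1 = [[2, 0, 2, -1]]^T, v_2 = [[-1, 1, 1, -1]]^T

We seek v_1 ∈ ker((A - 5I)^2) \ ker(A - 5I), then set v_{i+1} = (A - 5I) v_i.

One such chain is v_1 = [[2, 0, 2, -1]]^T, v_2 = [[-1, 1, 1, -1]]^T. Check: (A - 5I) v_2 = [[0, 0, 0, 0]]^T = 0.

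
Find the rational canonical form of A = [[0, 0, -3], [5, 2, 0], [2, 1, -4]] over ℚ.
R = [[0, 0, -3], [1, 0, 2], [0, 1, -2]]

The invariant factors of A (the non-unit diagonal entries of the Smith normal form of xI - A over ℚ[x]) are (x + 3)(x^2 - x + 1), each dividing the next. The characteristic polynomial is their product, (x + 3)(x^2 - x + 1).

The rational canonical form is the block-diagonal matrix of companion matrices C(f_i):
R = [[0, 0, -3], [1, 0, 2], [0, 1, -2]].

Note the characteristic polynomial does not split into linear factors over ℚ, so A has no Jordan form over ℚ; the rational canonical form exists over any field.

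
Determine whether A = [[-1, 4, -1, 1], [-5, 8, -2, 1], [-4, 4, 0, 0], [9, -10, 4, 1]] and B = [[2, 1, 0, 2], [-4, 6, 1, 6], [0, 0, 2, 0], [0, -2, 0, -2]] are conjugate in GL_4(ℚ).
Yes.

Two matrices over a field are similar if and only if they have the same invariant factors.

Both A and B have characteristic polynomial (x - 2)^4 and minimal polynomial (x - 2)^3. Computing further, both have invariant factors x - 2, (x - 2)^3. Hence A and B are similar.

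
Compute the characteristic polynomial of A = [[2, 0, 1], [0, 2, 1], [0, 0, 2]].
xI - A = [[x - 2, 0, -1], [0, x - 2, -1], [0, 0, x - 2]].

Expanding det(xI - A) along the first row:
det(xI - A) = + (x - 2)·det([[x - 2, -1], [0, x - 2]]) - (0)·det([[0, -1], [0, x - 2]]) + (-1)·det([[0, x - 2], [0, 0]]).

Evaluating gives χ_A(x) = x^3 - 6x^2 + 12x - 8 = (x - 2)^3.

χ_A(x) = (x - 2)^3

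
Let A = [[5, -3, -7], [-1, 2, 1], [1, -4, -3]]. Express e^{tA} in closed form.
A has Jordan form J = [[-2, 0, 0], [0, 3, 1], [0, 0, 3]] with A = PJP^{-1}, so e^{tA} = P e^{tJ} P^{-1}.

For a Jordan block J_k(λ), e^{tJ_k(λ)} = e^{λt} · (I + tN + t^2 N^2/2! + ... + t^{k-1} N^{k-1}/(k-1)!) where N is the nilpotent superdiagonal part.

Assembling the blocks and conjugating back gives the entries of e^{tA} as shown above.

e^{tA} = [[(2*t + 1)*e^{3*t}, ((2*t - 1)*e^{5*t} + 1)*e^{-2*t}, (-(2*t + 1)*e^{5*t} + 1)*e^{-2*t}], [-t*e^{3*t}, (1 - t)*e^{3*t}, t*e^{3*t}], [t*e^{3*t}, ((t - 1)*e^{5*t} + 1)*e^{-2*t}, (-t*e^{5*t} + 1)*e^{-2*t}]]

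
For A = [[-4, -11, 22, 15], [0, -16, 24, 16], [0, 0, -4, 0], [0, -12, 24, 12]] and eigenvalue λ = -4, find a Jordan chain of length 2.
v_1 = [[3, 4, 0, 3]]^T, v_2 = [[1, 0, 0, 0]]^T

We seek v_1 ∈ ker((A + 4I)^2) \ ker(A + 4I), then set v_{i+1} = (A + 4I) v_i.

One such chain is v_1 = [[3, 4, 0, 3]]^T, v_2 = [[1, 0, 0, 0]]^T. Check: (A + 4I) v_2 = [[0, 0, 0, 0]]^T = 0.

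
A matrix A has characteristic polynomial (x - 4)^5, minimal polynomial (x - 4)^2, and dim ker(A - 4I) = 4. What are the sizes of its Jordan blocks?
Jordan blocks: (4, 2), (4, 1), (4, 1), (4, 1)

λ = 4: algebraic multiplicity 5 (exponent in χ_A), largest block size 2 (exponent in m_A), 4 blocks (geometric multiplicity). These force block sizes [2, 1, 1, 1].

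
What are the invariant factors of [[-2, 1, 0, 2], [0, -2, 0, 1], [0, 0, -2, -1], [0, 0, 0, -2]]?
x + 2, (x + 2)^3

The Jordan structure of A has elementary divisors (x + 2)^3, (x + 2). Arranging the block sizes at each eigenvalue in decreasing order and taking row products gives the invariant factors.

Invariant factors (smallest first, each dividing the next): x + 2, (x + 2)^3.

Check: the last factor (x + 2)^3 is the minimal polynomial, and the product (x + 2)^4 is the characteristic polynomial.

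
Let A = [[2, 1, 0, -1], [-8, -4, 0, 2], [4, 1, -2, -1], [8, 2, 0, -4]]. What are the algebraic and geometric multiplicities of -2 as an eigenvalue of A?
algebraic multiplicity 4, geometric multiplicity 3

The characteristic polynomial is (x + 2)^4, so the factor x + 2 appears with exponent 4: the algebraic multiplicity is 4.

rank(A + 2I) = 1, so the eigenspace has dimension 4 - 1 = 3: the geometric multiplicity is 3.

Since 3 < 4, A is not diagonalizable.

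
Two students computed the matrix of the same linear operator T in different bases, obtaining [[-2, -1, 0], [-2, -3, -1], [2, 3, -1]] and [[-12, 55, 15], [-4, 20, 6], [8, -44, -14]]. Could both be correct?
No.

Both have characteristic polynomial (x + 2)^3, but the minimal polynomial of A is (x + 2)^3 while the minimal polynomial of B is (x + 2)^2. The minimal polynomial is a similarity invariant, so A and B are not similar.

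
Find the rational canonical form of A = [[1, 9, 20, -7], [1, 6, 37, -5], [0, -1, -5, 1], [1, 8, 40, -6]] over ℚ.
R = [[0, 0, 0, -25], [1, 0, 0, 20], [0, 1, 0, 6], [0, 0, 1, -4]]

The invariant factors of A (the non-unit diagonal entries of the Smith normal form of xI - A over ℚ[x]) are (x^2 + 2x - 5)^2, each dividing the next. The characteristic polynomial is their product, (x^2 + 2x - 5)^2.

The rational canonical form is the block-diagonal matrix of companion matrices C(f_i):
R = [[0, 0, 0, -25], [1, 0, 0, 20], [0, 1, 0, 6], [0, 0, 1, -4]].

Note the characteristic polynomial does not split into linear factors over ℚ, so A has no Jordan form over ℚ; the rational canonical form exists over any field.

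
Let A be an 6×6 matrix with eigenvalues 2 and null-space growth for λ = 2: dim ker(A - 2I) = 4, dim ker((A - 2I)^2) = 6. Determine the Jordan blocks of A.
λ = 2: successive nullity increments [4, 2] count blocks of size ≥ k; block sizes are [2, 2, 1, 1].

Jordan blocks: (2, 2), (2, 2), (2, 1), (2, 1)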